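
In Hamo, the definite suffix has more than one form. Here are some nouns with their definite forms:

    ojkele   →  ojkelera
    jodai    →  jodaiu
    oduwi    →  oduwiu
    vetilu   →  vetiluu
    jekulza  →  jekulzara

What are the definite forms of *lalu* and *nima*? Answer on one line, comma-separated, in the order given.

laluu, nimara

The suffix is conditioned by the last vowel: -u when the last vowel of the stem is a high vowel (*jodai*, *oduwi*, *vetilu*); -ra when the last vowel of the stem is a non-high vowel (*ojkele*, *jekulza*).
Since the last vowel of *lalu* is /u/ (a high vowel), it takes -u, giving *laluu*.
*nima* — last vowel /a/ (a non-high vowel) → -ra → *nimara*.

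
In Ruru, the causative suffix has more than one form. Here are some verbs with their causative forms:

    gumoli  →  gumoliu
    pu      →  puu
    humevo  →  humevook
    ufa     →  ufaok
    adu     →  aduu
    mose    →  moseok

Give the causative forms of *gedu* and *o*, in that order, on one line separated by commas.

geduu, ook

The suffix is conditioned by the last vowel: -u when the last vowel of the stem is a high vowel (*gumoli*, *pu*, *adu*); -ok when the last vowel of the stem is a non-high vowel (*humevo*, *ufa*, *mose*).
*gedu*: last vowel = /u/, a high vowel → -u → *geduu*.
*o* — last vowel /o/ (a non-high vowel) → -ok → *ook*.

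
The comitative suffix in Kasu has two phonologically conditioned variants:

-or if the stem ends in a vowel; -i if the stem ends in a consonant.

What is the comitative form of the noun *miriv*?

*miriv* — final sound /v/ (a consonant) → -i → *mirivi*.

mirivi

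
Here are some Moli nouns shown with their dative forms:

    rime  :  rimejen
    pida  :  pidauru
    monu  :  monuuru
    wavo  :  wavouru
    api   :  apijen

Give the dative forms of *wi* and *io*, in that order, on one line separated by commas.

wijen, iouru

The alternation tracks the last vowel of the stem — -jen when the last vowel of the stem is a front vowel (*rime*, *api*); -uru when the last vowel of the stem is a back vowel (*pida*, *monu*, *wavo*).
*wi* — last vowel /i/ (a front vowel) → -jen → *wijen*.
*io*: last vowel = /o/, a back vowel → -uru → *iouru*.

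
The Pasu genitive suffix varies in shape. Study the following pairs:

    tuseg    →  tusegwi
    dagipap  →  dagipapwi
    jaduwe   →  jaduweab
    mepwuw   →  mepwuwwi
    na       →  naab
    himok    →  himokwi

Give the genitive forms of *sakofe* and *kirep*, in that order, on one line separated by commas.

The pattern is consonant vs. vowel: -wi when the stem ends in a consonant (*tuseg*, *dagipap*, *mepwuw*, *himok*); -ab when the stem ends in a vowel (*jaduwe*, *na*).
*sakofe*: final sound = /e/, a vowel → -ab → *sakofeab*.
*kirep* — final sound /p/ (a consonant) → -wi → *kirepwi*.

sakofeab, kirepwi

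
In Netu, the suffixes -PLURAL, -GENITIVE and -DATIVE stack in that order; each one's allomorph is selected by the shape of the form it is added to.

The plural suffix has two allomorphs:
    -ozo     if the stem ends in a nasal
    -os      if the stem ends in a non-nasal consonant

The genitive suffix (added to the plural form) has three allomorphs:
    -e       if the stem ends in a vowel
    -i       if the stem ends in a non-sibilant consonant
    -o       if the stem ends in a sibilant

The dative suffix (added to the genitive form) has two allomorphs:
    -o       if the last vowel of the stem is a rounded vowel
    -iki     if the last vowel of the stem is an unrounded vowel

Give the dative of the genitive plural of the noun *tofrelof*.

tofrelofosoo

*tofrelof*: final consonant = /f/, non-nasal → -os → *tofrelofos*.
The plural form *tofrelofos* — final sound /s/ (a sibilant) → -o → *tofrelofoso*.
The genitive form *tofrelofoso*: last vowel = /o/, a rounded vowel → -o → *tofrelofosoo*.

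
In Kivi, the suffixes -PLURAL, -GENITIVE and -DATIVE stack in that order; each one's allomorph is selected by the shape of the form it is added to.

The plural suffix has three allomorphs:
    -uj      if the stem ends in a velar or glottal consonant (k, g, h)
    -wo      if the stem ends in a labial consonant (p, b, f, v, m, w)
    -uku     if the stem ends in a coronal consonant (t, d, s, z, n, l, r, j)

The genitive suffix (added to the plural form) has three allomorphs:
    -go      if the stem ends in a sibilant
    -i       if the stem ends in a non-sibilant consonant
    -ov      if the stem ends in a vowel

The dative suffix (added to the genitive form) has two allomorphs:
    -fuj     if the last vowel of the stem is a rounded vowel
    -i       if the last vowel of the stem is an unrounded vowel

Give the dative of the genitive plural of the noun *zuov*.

zuovwoovfuj

*zuov* — final consonant /v/ (labial) → -wo → *zuovwo*.
Since the final sound of the plural form *zuovwo* is /o/ (a vowel), it takes -ov, giving *zuovwoov*.
The last vowel of the genitive form *zuovwoov* is /o/, which is a rounded vowel, so the dative suffix is -fuj, giving *zuovwoovfuj*.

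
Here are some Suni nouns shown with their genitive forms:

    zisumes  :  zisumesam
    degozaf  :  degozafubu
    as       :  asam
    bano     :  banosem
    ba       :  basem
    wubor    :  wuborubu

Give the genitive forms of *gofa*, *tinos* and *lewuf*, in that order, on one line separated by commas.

The pattern is sibilance of the final sound: -am when the stem ends in a sibilant (*zisumes*, *as*); -ubu when the stem ends in a non-sibilant consonant (*degozaf*, *wubor*); -sem when the stem ends in a vowel (*bano*, *ba*).
*gofa* — final sound /a/ (a vowel) → -sem → *gofasem*.
Since the final sound of *tinos* is /s/ (a sibilant), it takes -am, giving *tinosam*.
The final sound of *lewuf* is /f/, which is a non-sibilant consonant, so the suffix is -ubu, giving *lewufubu*.

gofasem, tinosam, lewufubu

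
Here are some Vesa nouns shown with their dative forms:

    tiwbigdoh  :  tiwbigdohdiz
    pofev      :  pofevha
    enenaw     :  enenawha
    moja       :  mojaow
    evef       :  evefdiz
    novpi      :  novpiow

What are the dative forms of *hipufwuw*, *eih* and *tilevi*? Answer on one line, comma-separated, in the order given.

The alternation tracks the final sound of the stem — -diz when the stem ends in a voiceless consonant (*tiwbigdoh*, *evef*); -ha when the stem ends in a voiced consonant (*pofev*, *enenaw*); -ow when the stem ends in a vowel (*moja*, *novpi*).
Since the final sound of *hipufwuw* is /w/ (a voiced consonant), it takes -ha, giving *hipufwuwha*.
The final sound of *eih* is /h/, which is a voiceless consonant, so the suffix is -diz, giving *eihdiz*.
*tilevi* — final sound /i/ (a vowel) → -ow → *tileviow*.

hipufwuwha, eihdiz, tileviow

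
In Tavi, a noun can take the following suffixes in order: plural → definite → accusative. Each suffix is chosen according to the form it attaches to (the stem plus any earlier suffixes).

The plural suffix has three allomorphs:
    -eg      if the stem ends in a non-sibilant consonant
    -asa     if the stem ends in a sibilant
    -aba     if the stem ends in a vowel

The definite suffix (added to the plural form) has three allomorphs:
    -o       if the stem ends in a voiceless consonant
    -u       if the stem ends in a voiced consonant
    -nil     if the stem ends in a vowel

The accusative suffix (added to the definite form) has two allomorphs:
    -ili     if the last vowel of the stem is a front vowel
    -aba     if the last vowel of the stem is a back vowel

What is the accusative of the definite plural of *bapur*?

bapureguaba

Since the final sound of *bapur* is /r/ (a non-sibilant consonant), it takes -eg, giving *bapureg*.
The final sound of the plural form *bapureg* is /g/, which is a voiced consonant, so the definite suffix is -u, giving *bapuregu*.
The definite form *bapuregu*: last vowel = /u/, a back vowel → -aba → *bapureguaba*.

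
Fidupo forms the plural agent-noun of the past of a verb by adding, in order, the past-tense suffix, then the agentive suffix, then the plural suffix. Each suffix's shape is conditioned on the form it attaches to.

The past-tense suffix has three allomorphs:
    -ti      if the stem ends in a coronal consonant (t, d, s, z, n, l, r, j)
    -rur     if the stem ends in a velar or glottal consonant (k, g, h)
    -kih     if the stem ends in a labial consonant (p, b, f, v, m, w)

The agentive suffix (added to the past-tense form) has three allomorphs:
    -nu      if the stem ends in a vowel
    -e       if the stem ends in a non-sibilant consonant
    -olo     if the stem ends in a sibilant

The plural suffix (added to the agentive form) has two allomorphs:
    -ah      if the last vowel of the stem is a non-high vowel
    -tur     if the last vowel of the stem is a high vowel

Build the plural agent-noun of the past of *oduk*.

odukrureah

The final consonant of *oduk* is /k/, which is velar/glottal, so the past-tense suffix is -rur, giving *odukrur*.
The past-tense form *odukrur*: final sound = /r/, a non-sibilant consonant → -e → *odukrure*.
Since the last vowel of the agentive form *odukrure* is /e/ (a non-high vowel), it takes -ah, giving *odukrureah*.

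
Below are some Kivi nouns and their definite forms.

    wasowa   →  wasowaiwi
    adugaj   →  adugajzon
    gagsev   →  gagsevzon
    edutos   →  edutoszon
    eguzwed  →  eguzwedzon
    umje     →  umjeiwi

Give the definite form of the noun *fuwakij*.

The suffix is conditioned by the final sound: -zon when the stem ends in a consonant (*adugaj*, *gagsev*, *edutos*, *eguzwed*); -iwi when the stem ends in a vowel (*wasowa*, *umje*).
*fuwakij*: final sound = /j/, a consonant → -zon → *fuwakijzon*.

fuwakijzon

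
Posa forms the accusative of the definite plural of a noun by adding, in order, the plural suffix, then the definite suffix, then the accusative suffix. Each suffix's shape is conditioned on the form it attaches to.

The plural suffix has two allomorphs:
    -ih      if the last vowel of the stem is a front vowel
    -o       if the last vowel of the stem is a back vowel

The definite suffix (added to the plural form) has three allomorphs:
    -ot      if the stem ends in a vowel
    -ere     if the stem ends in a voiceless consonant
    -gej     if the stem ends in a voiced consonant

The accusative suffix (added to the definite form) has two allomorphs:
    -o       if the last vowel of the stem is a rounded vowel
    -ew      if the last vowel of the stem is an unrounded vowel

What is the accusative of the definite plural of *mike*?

Since the last vowel of *mike* is /e/ (a front vowel), it takes -ih, giving *mikeih*.
The final sound of the plural form *mikeih* is /h/, which is a voiceless consonant, so the definite suffix is -ere, giving *mikeihere*.
The definite form *mikeihere* — last vowel /e/ (an unrounded vowel) → -ew → *mikeihereew*.

mikeihereew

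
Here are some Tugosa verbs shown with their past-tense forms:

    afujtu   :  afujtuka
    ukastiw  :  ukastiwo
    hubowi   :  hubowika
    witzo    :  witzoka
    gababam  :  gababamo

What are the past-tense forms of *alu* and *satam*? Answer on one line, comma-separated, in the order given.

The pattern is consonant vs. vowel: -o when the stem ends in a consonant (*ukastiw*, *gababam*); -ka when the stem ends in a vowel (*afujtu*, *hubowi*, *witzo*).
*alu* — final sound /u/ (a vowel) → -ka → *aluka*.
*satam* — final sound /m/ (a consonant) → -o → *satamo*.

aluka, satamo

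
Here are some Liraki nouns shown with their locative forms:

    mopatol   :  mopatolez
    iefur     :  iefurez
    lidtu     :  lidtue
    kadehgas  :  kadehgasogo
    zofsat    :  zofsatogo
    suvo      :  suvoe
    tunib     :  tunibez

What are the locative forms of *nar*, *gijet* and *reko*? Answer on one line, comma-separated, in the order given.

The suffix is conditioned by the final sound: -ogo when the stem ends in a voiceless consonant (*kadehgas*, *zofsat*); -ez when the stem ends in a voiced consonant (*mopatol*, *iefur*, *tunib*); -e when the stem ends in a vowel (*lidtu*, *suvo*).
*nar* — final sound /r/ (a voiced consonant) → -ez → *narez*.
*gijet* — final sound /t/ (a voiceless consonant) → -ogo → *gijetogo*.
Since the final sound of *reko* is /o/ (a vowel), it takes -e, giving *rekoe*.

narez, gijetogo, rekoe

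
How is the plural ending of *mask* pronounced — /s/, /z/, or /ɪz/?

/s/

The stem *mask* ends in a voiceless non-sibilant consonant.
The plural suffix surfaces as /ɪz/ after sibilants, /s/ after other voiceless consonants, and /z/ after other voiced sounds.
So the plural -s on *mask* is pronounced /s/.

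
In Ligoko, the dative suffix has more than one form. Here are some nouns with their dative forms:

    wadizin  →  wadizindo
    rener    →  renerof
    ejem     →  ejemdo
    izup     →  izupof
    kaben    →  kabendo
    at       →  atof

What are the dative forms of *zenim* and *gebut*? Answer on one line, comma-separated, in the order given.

The alternation tracks the final consonant of the stem — -do when the stem ends in a nasal (*wadizin*, *ejem*, *kaben*); -of when the stem ends in a non-nasal consonant (*rener*, *izup*, *at*).
Since the final consonant of *zenim* is /m/ (a nasal), it takes -do, giving *zenimdo*.
Since the final consonant of *gebut* is /t/ (non-nasal), it takes -of, giving *gebutof*.

zenimdo, gebutof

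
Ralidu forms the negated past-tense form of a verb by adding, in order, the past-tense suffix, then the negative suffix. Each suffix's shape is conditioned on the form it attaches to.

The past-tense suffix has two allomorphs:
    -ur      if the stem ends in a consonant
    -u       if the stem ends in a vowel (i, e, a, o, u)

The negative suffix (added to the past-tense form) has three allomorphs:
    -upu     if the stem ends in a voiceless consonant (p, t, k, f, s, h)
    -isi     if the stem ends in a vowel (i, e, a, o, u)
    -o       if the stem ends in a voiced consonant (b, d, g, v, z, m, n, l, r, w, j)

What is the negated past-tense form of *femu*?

The final sound of *femu* is /u/, which is a vowel, so the past-tense suffix is -u, giving *femuu*.
The past-tense form *femuu*: final sound = /u/, a vowel → -isi → *femuuisi*.

femuuisi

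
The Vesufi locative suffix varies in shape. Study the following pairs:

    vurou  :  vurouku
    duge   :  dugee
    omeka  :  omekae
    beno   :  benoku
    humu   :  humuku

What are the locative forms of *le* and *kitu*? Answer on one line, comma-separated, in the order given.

The suffix is conditioned by the last vowel: -ku when the last vowel of the stem is a rounded vowel (*vurou*, *beno*, *humu*); -e when the last vowel of the stem is an unrounded vowel (*duge*, *omeka*).
The last vowel of *le* is /e/, which is an unrounded vowel, so the suffix is -e, giving *lee*.
Since the last vowel of *kitu* is /u/ (a rounded vowel), it takes -ku, giving *kituku*.

lee, kituku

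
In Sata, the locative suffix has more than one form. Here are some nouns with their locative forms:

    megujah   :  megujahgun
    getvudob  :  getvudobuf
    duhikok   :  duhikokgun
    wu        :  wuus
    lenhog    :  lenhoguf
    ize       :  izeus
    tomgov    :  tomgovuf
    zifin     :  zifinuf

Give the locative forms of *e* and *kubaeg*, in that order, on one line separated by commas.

The alternation tracks the final sound of the stem — -gun when the stem ends in a voiceless consonant (*megujah*, *duhikok*); -uf when the stem ends in a voiced consonant (*getvudob*, *lenhog*, *tomgov*, *zifin*); -us when the stem ends in a vowel (*wu*, *ize*).
Since the final sound of *e* is /e/ (a vowel), it takes -us, giving *eus*.
The final sound of *kubaeg* is /g/, which is a voiced consonant, so the suffix is -uf, giving *kubaeguf*.

eus, kubaeguf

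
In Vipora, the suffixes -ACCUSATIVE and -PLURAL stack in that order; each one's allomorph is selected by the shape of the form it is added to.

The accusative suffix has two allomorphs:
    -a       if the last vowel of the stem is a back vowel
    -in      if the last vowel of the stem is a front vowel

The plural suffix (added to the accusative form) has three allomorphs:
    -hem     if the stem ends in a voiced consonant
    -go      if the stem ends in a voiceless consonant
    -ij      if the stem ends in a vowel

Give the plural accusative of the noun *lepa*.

*lepa*: last vowel = /a/, a back vowel → -a → *lepaa*.
Since the final sound of the accusative form *lepaa* is /a/ (a vowel), it takes -ij, giving *lepaaij*.

lepaaij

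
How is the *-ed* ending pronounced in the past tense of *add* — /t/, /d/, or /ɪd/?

/ɪd/

The stem *add* ends in /t/ or /d/.
The -ed suffix is realized as /ɪd/ after /t, d/; as /t/ after other voiceless consonants; and as /d/ after other voiced sounds.
So -ed on *add* is pronounced /ɪd/.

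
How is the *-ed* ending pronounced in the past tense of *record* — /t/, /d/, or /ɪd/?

The stem *record* ends in /t/ or /d/.
The -ed suffix is realized as /ɪd/ after /t, d/; as /t/ after other voiceless consonants; and as /d/ after other voiced sounds.
So -ed on *record* is pronounced /ɪd/.

/ɪd/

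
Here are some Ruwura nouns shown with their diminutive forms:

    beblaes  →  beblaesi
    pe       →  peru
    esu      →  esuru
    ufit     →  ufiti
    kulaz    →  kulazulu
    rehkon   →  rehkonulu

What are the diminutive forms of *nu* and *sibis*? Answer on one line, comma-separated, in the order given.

The suffix is conditioned by the final sound: -i when the stem ends in a voiceless consonant (*beblaes*, *ufit*); -ulu when the stem ends in a voiced consonant (*kulaz*, *rehkon*); -ru when the stem ends in a vowel (*pe*, *esu*).
*nu* — final sound /u/ (a vowel) → -ru → *nuru*.
The final sound of *sibis* is /s/, which is a voiceless consonant, so the suffix is -i, giving *sibisi*.

nuru, sibisi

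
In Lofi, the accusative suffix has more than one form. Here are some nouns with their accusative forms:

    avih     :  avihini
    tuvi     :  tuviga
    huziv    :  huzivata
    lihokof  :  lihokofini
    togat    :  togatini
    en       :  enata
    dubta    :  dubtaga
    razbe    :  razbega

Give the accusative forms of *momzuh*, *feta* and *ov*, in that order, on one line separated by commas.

The pattern is voicing of the final sound: -ini when the stem ends in a voiceless consonant (*avih*, *lihokof*, *togat*); -ata when the stem ends in a voiced consonant (*huziv*, *en*); -ga when the stem ends in a vowel (*tuvi*, *dubta*, *razbe*).
*momzuh* — final sound /h/ (a voiceless consonant) → -ini → *momzuhini*.
The final sound of *feta* is /a/, which is a vowel, so the suffix is -ga, giving *fetaga*.
*ov* — final sound /v/ (a voiced consonant) → -ata → *ovata*.

momzuhini, fetaga, ovata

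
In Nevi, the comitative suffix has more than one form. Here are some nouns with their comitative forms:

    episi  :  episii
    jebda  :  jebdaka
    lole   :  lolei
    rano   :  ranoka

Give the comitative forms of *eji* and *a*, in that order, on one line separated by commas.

The alternation tracks the last vowel of the stem — -i when the last vowel of the stem is a front vowel (*episi*, *lole*); -ka when the last vowel of the stem is a back vowel (*jebda*, *rano*).
*eji*: last vowel = /i/, a front vowel → -i → *ejii*.
Since the last vowel of *a* is /a/ (a back vowel), it takes -ka, giving *aka*.

ejii, aka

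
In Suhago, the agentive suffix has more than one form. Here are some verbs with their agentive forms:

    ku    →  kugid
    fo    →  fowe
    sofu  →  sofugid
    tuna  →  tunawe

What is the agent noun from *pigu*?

Looking at the last vowel of each stem: -gid when the last vowel of the stem is a high vowel (*ku*, *sofu*); -we when the last vowel of the stem is a non-high vowel (*fo*, *tuna*).
*pigu* — last vowel /u/ (a high vowel) → -gid → *pigugid*.

pigugid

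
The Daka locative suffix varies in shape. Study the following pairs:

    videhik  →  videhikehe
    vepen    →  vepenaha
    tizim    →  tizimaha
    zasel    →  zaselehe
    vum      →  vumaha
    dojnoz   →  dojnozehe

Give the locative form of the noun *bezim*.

The alternation tracks the final consonant of the stem — -aha when the stem ends in a nasal (*vepen*, *tizim*, *vum*); -ehe when the stem ends in a non-nasal consonant (*videhik*, *zasel*, *dojnoz*).
*bezim* — final consonant /m/ (a nasal) → -aha → *bezimaha*.

bezimaha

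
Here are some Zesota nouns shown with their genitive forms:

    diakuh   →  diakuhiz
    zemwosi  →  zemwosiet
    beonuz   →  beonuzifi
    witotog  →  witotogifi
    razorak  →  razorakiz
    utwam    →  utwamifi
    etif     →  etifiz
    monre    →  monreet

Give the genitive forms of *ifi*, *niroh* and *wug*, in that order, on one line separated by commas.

The alternation tracks the final sound of the stem — -iz when the stem ends in a voiceless consonant (*diakuh*, *razorak*, *etif*); -ifi when the stem ends in a voiced consonant (*beonuz*, *witotog*, *utwam*); -et when the stem ends in a vowel (*zemwosi*, *monre*).
*ifi*: final sound = /i/, a vowel → -et → *ifiet*.
*niroh*: final sound = /h/, a voiceless consonant → -iz → *nirohiz*.
The final sound of *wug* is /g/, which is a voiced consonant, so the suffix is -ifi, giving *wugifi*.

ifiet, nirohiz, wugifi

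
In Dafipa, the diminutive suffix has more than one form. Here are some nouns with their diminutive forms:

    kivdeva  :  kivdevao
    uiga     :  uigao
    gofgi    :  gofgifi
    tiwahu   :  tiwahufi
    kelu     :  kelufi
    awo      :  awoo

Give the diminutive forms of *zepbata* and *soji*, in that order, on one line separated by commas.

zepbatao, sojifi

Looking at the last vowel of each stem: -fi when the last vowel of the stem is a high vowel (*gofgi*, *tiwahu*, *kelu*); -o when the last vowel of the stem is a non-high vowel (*kivdeva*, *uiga*, *awo*).
*zepbata* — last vowel /a/ (a non-high vowel) → -o → *zepbatao*.
*soji* — last vowel /i/ (a high vowel) → -fi → *sojifi*.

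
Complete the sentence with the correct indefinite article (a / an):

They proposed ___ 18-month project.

an

The indefinite article is chosen by the initial *sound* of the following word, not its spelling.
The number *18* is spoken "eighteen", beginning with /ˌeɪˈtiːn/ — a vowel sound.
So the article is *an*: They proposed an 18-month project.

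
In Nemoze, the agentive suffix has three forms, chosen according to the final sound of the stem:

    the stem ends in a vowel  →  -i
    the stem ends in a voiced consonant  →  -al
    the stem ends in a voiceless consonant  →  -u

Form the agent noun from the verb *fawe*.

fawei

Since the final sound of *fawe* is /e/ (a vowel), it takes -i, giving *fawei*.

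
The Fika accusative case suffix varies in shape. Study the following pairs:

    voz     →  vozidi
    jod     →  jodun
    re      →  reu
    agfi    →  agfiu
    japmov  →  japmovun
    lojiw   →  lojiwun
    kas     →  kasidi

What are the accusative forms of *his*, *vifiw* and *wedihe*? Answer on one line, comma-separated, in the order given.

hisidi, vifiwun, wediheu

The alternation tracks the final sound of the stem — -idi when the stem ends in a sibilant (*voz*, *kas*); -un when the stem ends in a non-sibilant consonant (*jod*, *japmov*, *lojiw*); -u when the stem ends in a vowel (*re*, *agfi*).
*his*: final sound = /s/, a sibilant → -idi → *hisidi*.
*vifiw*: final sound = /w/, a non-sibilant consonant → -un → *vifiwun*.
*wedihe* — final sound /e/ (a vowel) → -u → *wediheu*.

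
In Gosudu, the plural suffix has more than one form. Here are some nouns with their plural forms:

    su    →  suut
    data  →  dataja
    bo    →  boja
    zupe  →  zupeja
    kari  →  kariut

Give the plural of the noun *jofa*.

The suffix is conditioned by the last vowel: -ut when the last vowel of the stem is a high vowel (*su*, *kari*); -ja when the last vowel of the stem is a non-high vowel (*data*, *bo*, *zupe*).
*jofa*: last vowel = /a/, a non-high vowel → -ja → *jofaja*.

jofaja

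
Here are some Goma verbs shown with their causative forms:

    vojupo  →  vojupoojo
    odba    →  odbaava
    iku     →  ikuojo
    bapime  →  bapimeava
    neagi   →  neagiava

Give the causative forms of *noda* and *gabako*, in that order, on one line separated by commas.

Looking at the last vowel of each stem: -ojo when the last vowel of the stem is a rounded vowel (*vojupo*, *iku*); -ava when the last vowel of the stem is an unrounded vowel (*odba*, *bapime*, *neagi*).
*noda*: last vowel = /a/, an unrounded vowel → -ava → *nodaava*.
*gabako* — last vowel /o/ (a rounded vowel) → -ojo → *gabakoojo*.

nodaava, gabakoojo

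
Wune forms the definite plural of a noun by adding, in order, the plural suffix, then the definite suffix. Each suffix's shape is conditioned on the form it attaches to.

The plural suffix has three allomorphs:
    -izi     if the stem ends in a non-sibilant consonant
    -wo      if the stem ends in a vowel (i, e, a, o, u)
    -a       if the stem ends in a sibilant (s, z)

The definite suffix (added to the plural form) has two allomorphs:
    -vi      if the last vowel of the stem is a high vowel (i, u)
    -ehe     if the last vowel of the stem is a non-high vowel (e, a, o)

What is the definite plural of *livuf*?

livufizivi

*livuf*: final sound = /f/, a non-sibilant consonant → -izi → *livufizi*.
The plural form *livufizi*: last vowel = /i/, a high vowel → -vi → *livufizivi*.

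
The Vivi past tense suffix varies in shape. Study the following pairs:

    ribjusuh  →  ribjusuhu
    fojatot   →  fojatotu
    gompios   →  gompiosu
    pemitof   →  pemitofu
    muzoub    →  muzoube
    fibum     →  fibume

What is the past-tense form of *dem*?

deme

The pattern is voicing of the final consonant: -u when the stem ends in a voiceless consonant (*ribjusuh*, *fojatot*, *gompios*, *pemitof*); -e when the stem ends in a voiced consonant (*muzoub*, *fibum*).
Since the final consonant of *dem* is /m/ (voiced), it takes -e, giving *deme*.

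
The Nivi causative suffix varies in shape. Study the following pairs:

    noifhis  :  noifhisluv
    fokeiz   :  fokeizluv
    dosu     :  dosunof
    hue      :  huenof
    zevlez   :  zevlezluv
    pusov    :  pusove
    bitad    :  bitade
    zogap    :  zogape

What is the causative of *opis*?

The pattern is sibilance of the final sound: -luv when the stem ends in a sibilant (*noifhis*, *fokeiz*, *zevlez*); -e when the stem ends in a non-sibilant consonant (*pusov*, *bitad*, *zogap*); -nof when the stem ends in a vowel (*dosu*, *hue*).
The final sound of *opis* is /s/, which is a sibilant, so the suffix is -luv, giving *opisluv*.

opisluv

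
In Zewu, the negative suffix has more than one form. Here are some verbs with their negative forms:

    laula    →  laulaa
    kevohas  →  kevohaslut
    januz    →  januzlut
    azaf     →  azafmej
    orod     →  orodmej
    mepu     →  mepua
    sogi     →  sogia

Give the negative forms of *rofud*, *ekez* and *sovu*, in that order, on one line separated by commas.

rofudmej, ekezlut, sovua

Looking at the final sound of each stem: -lut when the stem ends in a sibilant (*kevohas*, *januz*); -mej when the stem ends in a non-sibilant consonant (*azaf*, *orod*); -a when the stem ends in a vowel (*laula*, *mepu*, *sogi*).
*rofud*: final sound = /d/, a non-sibilant consonant → -mej → *rofudmej*.
The final sound of *ekez* is /z/, which is a sibilant, so the suffix is -lut, giving *ekezlut*.
Since the final sound of *sovu* is /u/ (a vowel), it takes -a, giving *sovua*.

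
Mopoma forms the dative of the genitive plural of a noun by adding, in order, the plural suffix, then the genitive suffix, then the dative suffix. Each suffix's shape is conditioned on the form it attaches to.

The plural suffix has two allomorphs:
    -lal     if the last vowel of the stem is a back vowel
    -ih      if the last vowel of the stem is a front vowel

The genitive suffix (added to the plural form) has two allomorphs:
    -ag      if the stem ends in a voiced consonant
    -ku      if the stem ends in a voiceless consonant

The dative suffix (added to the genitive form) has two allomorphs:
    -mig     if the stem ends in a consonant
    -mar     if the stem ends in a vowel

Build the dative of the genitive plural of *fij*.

fijihkumar

The last vowel of *fij* is /i/, which is a front vowel, so the plural suffix is -ih, giving *fijih*.
Since the final consonant of the plural form *fijih* is /h/ (voiceless), it takes -ku, giving *fijihku*.
Since the final sound of the genitive form *fijihku* is /u/ (a vowel), it takes -mar, giving *fijihkumar*.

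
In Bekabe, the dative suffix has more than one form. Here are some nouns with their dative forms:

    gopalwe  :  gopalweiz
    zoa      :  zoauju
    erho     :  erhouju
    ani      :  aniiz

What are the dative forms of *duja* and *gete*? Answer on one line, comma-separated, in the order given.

The pattern is front/back vowel harmony: -iz when the last vowel of the stem is a front vowel (*gopalwe*, *ani*); -uju when the last vowel of the stem is a back vowel (*zoa*, *erho*).
Since the last vowel of *duja* is /a/ (a back vowel), it takes -uju, giving *dujauju*.
*gete* — last vowel /e/ (a front vowel) → -iz → *geteiz*.

dujauju, geteiz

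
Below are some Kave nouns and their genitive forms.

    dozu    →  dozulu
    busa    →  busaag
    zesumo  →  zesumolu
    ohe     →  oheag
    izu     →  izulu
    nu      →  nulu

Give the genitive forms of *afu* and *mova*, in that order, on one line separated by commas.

afulu, movaag

The alternation tracks the last vowel of the stem — -lu when the last vowel of the stem is a rounded vowel (*dozu*, *zesumo*, *izu*, *nu*); -ag when the last vowel of the stem is an unrounded vowel (*busa*, *ohe*).
*afu*: last vowel = /u/, a rounded vowel → -lu → *afulu*.
*mova*: last vowel = /a/, an unrounded vowel → -ag → *movaag*.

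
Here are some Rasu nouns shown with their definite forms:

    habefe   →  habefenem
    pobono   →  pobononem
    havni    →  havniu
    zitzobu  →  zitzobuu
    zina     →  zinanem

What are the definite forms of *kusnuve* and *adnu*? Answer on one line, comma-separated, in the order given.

kusnuvenem, adnuu

The pattern is height harmony: -u when the last vowel of the stem is a high vowel (*havni*, *zitzobu*); -nem when the last vowel of the stem is a non-high vowel (*habefe*, *pobono*, *zina*).
The last vowel of *kusnuve* is /e/, which is a non-high vowel, so the suffix is -nem, giving *kusnuvenem*.
The last vowel of *adnu* is /u/, which is a high vowel, so the suffix is -u, giving *adnuu*.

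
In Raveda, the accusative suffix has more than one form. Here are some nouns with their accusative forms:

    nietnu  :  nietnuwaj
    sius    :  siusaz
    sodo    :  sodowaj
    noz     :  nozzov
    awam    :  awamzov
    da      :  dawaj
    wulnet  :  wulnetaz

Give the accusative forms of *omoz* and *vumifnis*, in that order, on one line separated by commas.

omozzov, vumifnisaz

The alternation tracks the final sound of the stem — -az when the stem ends in a voiceless consonant (*sius*, *wulnet*); -zov when the stem ends in a voiced consonant (*noz*, *awam*); -waj when the stem ends in a vowel (*nietnu*, *sodo*, *da*).
*omoz* — final sound /z/ (a voiced consonant) → -zov → *omozzov*.
Since the final sound of *vumifnis* is /s/ (a voiceless consonant), it takes -az, giving *vumifnisaz*.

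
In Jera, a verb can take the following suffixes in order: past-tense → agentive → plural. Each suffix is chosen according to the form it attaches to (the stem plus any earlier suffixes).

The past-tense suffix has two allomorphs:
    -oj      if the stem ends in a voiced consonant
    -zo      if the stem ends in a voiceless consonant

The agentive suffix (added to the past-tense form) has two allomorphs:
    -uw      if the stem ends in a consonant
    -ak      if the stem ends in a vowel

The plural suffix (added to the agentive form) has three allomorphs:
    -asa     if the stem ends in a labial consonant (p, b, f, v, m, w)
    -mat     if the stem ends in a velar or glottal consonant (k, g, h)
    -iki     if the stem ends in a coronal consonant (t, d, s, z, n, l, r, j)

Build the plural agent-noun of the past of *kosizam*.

*kosizam*: final consonant = /m/, voiced → -oj → *kosizamoj*.
The past-tense form *kosizamoj*: final sound = /j/, a consonant → -uw → *kosizamojuw*.
Since the final consonant of the agentive form *kosizamojuw* is /w/ (labial), it takes -asa, giving *kosizamojuwasa*.

kosizamojuwasa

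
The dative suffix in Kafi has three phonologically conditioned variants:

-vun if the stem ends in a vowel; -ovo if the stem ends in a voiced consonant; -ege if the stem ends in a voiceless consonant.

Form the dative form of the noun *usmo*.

usmovun

Since the final sound of *usmo* is /o/ (a vowel), it takes -vun, giving *usmovun*.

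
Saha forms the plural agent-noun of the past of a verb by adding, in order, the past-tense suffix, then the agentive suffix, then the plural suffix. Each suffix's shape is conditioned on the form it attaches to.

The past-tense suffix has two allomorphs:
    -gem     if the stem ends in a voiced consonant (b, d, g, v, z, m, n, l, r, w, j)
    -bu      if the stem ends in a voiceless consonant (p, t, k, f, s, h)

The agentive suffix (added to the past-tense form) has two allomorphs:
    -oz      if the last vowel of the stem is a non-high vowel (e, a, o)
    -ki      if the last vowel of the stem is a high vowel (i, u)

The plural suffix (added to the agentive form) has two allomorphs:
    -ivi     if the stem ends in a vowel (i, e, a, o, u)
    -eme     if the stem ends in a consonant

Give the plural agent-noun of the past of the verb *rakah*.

*rakah*: final consonant = /h/, voiceless → -bu → *rakahbu*.
The past-tense form *rakahbu*: last vowel = /u/, a high vowel → -ki → *rakahbuki*.
The agentive form *rakahbuki* — final sound /i/ (a vowel) → -ivi → *rakahbukiivi*.

rakahbukiivi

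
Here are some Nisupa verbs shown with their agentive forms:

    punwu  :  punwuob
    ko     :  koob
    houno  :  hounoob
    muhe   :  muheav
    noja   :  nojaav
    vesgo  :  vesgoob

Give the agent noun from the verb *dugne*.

dugneav

The alternation tracks the last vowel of the stem — -ob when the last vowel of the stem is a rounded vowel (*punwu*, *ko*, *houno*, *vesgo*); -av when the last vowel of the stem is an unrounded vowel (*muhe*, *noja*).
The last vowel of *dugne* is /e/, which is an unrounded vowel, so the suffix is -av, giving *dugneav*.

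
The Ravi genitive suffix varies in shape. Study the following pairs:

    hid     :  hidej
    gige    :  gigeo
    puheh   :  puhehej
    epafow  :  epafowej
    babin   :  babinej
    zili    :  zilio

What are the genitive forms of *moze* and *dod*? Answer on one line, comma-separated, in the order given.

The pattern is consonant vs. vowel: -ej when the stem ends in a consonant (*hid*, *puheh*, *epafow*, *babin*); -o when the stem ends in a vowel (*gige*, *zili*).
*moze* — final sound /e/ (a vowel) → -o → *mozeo*.
Since the final sound of *dod* is /d/ (a consonant), it takes -ej, giving *dodej*.

mozeo, dodej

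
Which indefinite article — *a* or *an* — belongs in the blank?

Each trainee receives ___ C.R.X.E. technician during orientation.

The indefinite article is chosen by the initial *sound* of the following word, not its spelling.
The initialism *C.R.X.E.* is read letter by letter; the first letter, C, is pronounced /siː/, which begins with a consonant sound.
So the article is *a*: Each trainee receives a C.R.X.E. technician during orientation.

a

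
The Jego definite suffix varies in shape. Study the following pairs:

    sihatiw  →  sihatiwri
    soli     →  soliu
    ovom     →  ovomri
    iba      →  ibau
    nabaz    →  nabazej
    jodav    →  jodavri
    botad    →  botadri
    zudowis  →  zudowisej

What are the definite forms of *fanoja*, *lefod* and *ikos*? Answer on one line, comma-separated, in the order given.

The alternation tracks the final sound of the stem — -ej when the stem ends in a sibilant (*nabaz*, *zudowis*); -ri when the stem ends in a non-sibilant consonant (*sihatiw*, *ovom*, *jodav*, *botad*); -u when the stem ends in a vowel (*soli*, *iba*).
The final sound of *fanoja* is /a/, which is a vowel, so the suffix is -u, giving *fanojau*.
*lefod* — final sound /d/ (a non-sibilant consonant) → -ri → *lefodri*.
*ikos*: final sound = /s/, a sibilant → -ej → *ikosej*.

fanojau, lefodri, ikosej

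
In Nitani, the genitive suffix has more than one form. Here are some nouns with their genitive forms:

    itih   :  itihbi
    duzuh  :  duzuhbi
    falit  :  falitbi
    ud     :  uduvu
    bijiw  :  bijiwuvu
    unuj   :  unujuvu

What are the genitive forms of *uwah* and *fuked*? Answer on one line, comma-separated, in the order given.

uwahbi, fukeduvu

The alternation tracks the final consonant of the stem — -bi when the stem ends in a voiceless consonant (*itih*, *duzuh*, *falit*); -uvu when the stem ends in a voiced consonant (*ud*, *bijiw*, *unuj*).
*uwah* — final consonant /h/ (voiceless) → -bi → *uwahbi*.
Since the final consonant of *fuked* is /d/ (voiced), it takes -uvu, giving *fukeduvu*.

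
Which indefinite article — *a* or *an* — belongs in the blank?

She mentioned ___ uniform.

The indefinite article is chosen by the initial *sound* of the following word, not its spelling.
*uniform* begins with the sound /juː/ (u pronounced /juː/) — a consonant sound.
So the article is *a*: She mentioned a uniform.

a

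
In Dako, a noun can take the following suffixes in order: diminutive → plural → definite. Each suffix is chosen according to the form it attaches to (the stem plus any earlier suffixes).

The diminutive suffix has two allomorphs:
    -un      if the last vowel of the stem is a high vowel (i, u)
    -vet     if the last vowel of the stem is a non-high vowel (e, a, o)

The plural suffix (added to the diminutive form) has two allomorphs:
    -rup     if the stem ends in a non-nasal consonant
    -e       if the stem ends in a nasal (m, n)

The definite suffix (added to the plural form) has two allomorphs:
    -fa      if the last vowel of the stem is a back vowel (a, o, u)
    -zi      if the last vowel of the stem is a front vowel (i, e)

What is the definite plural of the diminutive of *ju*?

Since the last vowel of *ju* is /u/ (a high vowel), it takes -un, giving *juun*.
Since the final consonant of the diminutive form *juun* is /n/ (a nasal), it takes -e, giving *juune*.
The last vowel of the plural form *juune* is /e/, which is a front vowel, so the definite suffix is -zi, giving *juunezi*.

juunezi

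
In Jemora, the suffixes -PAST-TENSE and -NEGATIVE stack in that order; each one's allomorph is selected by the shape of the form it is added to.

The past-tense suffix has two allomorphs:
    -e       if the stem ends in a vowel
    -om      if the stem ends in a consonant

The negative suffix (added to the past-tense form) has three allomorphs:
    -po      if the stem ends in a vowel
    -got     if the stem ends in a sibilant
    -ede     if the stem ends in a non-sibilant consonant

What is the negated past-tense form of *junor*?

*junor* — final sound /r/ (a consonant) → -om → *junorom*.
The past-tense form *junorom* — final sound /m/ (a non-sibilant consonant) → -ede → *junoromede*.

junoromede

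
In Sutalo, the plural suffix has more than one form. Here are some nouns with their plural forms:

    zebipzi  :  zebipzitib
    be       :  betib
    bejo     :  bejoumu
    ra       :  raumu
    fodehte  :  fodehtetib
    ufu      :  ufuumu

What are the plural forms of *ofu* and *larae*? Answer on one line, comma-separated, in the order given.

ofuumu, laraetib

The suffix is conditioned by the last vowel: -tib when the last vowel of the stem is a front vowel (*zebipzi*, *be*, *fodehte*); -umu when the last vowel of the stem is a back vowel (*bejo*, *ra*, *ufu*).
The last vowel of *ofu* is /u/, which is a back vowel, so the suffix is -umu, giving *ofuumu*.
*larae* — last vowel /e/ (a front vowel) → -tib → *laraetib*.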